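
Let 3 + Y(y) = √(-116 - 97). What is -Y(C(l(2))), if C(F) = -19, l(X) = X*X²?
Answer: 3 - I*√213 ≈ 3.0 - 14.595*I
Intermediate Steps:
l(X) = X³
Y(y) = -3 + I*√213 (Y(y) = -3 + √(-116 - 97) = -3 + √(-213) = -3 + I*√213)
-Y(C(l(2))) = -(-3 + I*√213) = 3 - I*√213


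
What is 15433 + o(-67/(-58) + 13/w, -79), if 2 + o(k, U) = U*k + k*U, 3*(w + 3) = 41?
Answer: 6985947/464 ≈ 15056.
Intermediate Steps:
w = 32/3 (w = -3 + (1/3)*41 = -3 + 41/3 = 32/3 ≈ 10.667)
o(k, U) = -2 + 2*U*k (o(k, U) = -2 + (U*k + k*U) = -2 + (U*k + U*k) = -2 + 2*U*k)
15433 + o(-67/(-58) + 13/w, -79) = 15433 + (-2 + 2*(-79)*(-67/(-58) + 13/(32/3))) = 15433 + (-2 + 2*(-79)*(-67*(-1/58) + 13*(3/32))) = 15433 + (-2 + 2*(-79)*(67/58 + 39/32)) = 15433 + (-2 + 2*(-79)*(2203/928)) = 15433 + (-2 - 174037/464) = 15433 - 174965/464 = 6985947/464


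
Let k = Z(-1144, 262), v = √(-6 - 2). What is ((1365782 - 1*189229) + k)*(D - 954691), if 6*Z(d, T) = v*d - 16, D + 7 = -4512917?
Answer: -19298772752365/3 + 6254951560*I*√2/3 ≈ -6.4329e+12 + 2.9486e+9*I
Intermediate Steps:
v = 2*I*√2 (v = √(-8) = 2*I*√2 ≈ 2.8284*I)
D = -4512924 (D = -7 - 4512917 = -4512924)
Z(d, T) = -8/3 + I*d*√2/3 (Z(d, T) = ((2*I*√2)*d - 16)/6 = (2*I*d*√2 - 16)/6 = (-16 + 2*I*d*√2)/6 = -8/3 + I*d*√2/3)
k = -8/3 - 1144*I*√2/3 (k = -8/3 + (⅓)*I*(-1144)*√2 = -8/3 - 1144*I*√2/3 ≈ -2.6667 - 539.29*I)
((1365782 - 1*189229) + k)*(D - 954691) = ((1365782 - 1*189229) + (-8/3 - 1144*I*√2/3))*(-4512924 - 954691) = ((1365782 - 189229) + (-8/3 - 1144*I*√2/3))*(-5467615) = (1176553 + (-8/3 - 1144*I*√2/3))*(-5467615) = (3529651/3 - 1144*I*√2/3)*(-5467615) = -19298772752365/3 + 6254951560*I*√2/3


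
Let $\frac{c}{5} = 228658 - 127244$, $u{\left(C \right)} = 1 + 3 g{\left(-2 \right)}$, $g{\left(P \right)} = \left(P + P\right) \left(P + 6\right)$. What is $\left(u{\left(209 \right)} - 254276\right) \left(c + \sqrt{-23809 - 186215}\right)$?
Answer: $-128959563610 - 1525938 i \sqrt{5834} \approx -1.2896 \cdot 10^{11} - 1.1655 \cdot 10^{8} i$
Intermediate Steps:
$g{\left(P \right)} = 2 P \left(6 + P\right)$
$u{\left(C \right)} = -47$ ($u{\left(C \right)} = 1 + 3 \cdot 2 \left(-2\right) \left(6 - 2\right) = 1 + 3 \cdot 2 \left(-2\right) 4 = 1 + 3 \left(-16\right) = 1 - 48 = -47$)
$c = 507070$ ($c = 5 \left(228658 - 127244\right) = 5 \cdot 101414 = 507070$)
$\left(u{\left(209 \right)} - 254276\right) \left(c + \sqrt{-23809 - 186215}\right) = \left(-47 - 254276\right) \left(507070 + \sqrt{-23809 - 186215}\right) = - 254323 \left(507070 + \sqrt{-210024}\right) = - 254323 \left(507070 + 6 i \sqrt{5834}\right) = -128959563610 - 1525938 i \sqrt{5834}$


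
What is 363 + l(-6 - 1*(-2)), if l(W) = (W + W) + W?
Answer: 351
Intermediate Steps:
l(W) = 3*W (l(W) = 2*W + W = 3*W)
363 + l(-6 - 1*(-2)) = 363 + 3*(-6 - 1*(-2)) = 363 + 3*(-6 + 2) = 363 + 3*(-4) = 363 - 12 = 351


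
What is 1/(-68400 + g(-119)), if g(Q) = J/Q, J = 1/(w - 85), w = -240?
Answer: -38675/2645369999 ≈ -1.4620e-5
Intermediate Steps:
J = -1/325 (J = 1/(-240 - 85) = 1/(-325) = -1/325 ≈ -0.0030769)
g(Q) = -1/(325*Q)
1/(-68400 + g(-119)) = 1/(-68400 - 1/325/(-119)) = 1/(-68400 - 1/325*(-1/119)) = 1/(-68400 + 1/38675) = 1/(-2645369999/38675) = -38675/2645369999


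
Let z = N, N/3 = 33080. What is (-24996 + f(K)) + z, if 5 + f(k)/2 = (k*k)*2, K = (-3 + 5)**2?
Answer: 74298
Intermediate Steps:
K = 4 (K = 2**2 = 4)
N = 99240 (N = 3*33080 = 99240)
f(k) = -10 + 4*k**2 (f(k) = -10 + 2*((k*k)*2) = -10 + 2*(k**2*2) = -10 + 2*(2*k**2) = -10 + 4*k**2)
z = 99240
(-24996 + f(K)) + z = (-24996 + (-10 + 4*4**2)) + 99240 = (-24996 + (-10 + 4*16)) + 99240 = (-24996 + (-10 + 64)) + 99240 = (-24996 + 54) + 99240 = -24942 + 99240 = 74298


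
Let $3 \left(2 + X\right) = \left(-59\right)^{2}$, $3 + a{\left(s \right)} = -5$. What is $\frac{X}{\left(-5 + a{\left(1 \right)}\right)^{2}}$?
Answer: $\frac{3475}{507} \approx 6.854$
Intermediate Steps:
$a{\left(s \right)} = -8$ ($a{\left(s \right)} = -3 - 5 = -8$)
$X = \frac{3475}{3}$ ($X = -2 + \frac{\left(-59\right)^{2}}{3} = -2 + \frac{1}{3} \cdot 3481 = -2 + \frac{3481}{3} = \frac{3475}{3} \approx 1158.3$)
$\frac{X}{\left(-5 + a{\left(1 \right)}\right)^{2}} = \frac{3475}{3 \left(-5 - 8\right)^{2}} = \frac{3475}{3 \left(-13\right)^{2}} = \frac{3475}{3 \cdot 169} = \frac{3475}{3} \cdot \frac{1}{169} = \frac{3475}{507}$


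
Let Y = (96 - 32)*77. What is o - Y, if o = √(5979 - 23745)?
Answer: -4928 + 3*I*√1974 ≈ -4928.0 + 133.29*I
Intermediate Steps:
Y = 4928 (Y = 64*77 = 4928)
o = 3*I*√1974 (o = √(-17766) = 3*I*√1974 ≈ 133.29*I)
o - Y = 3*I*√1974 - 1*4928 = 3*I*√1974 - 4928 = -4928 + 3*I*√1974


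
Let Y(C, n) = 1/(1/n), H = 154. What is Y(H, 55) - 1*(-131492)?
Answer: 131547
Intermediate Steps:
Y(C, n) = n
Y(H, 55) - 1*(-131492) = 55 - 1*(-131492) = 55 + 131492 = 131547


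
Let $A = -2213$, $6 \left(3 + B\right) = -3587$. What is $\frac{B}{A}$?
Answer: $\frac{3605}{13278} \approx 0.2715$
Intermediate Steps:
$B = - \frac{3605}{6}$ ($B = -3 + \frac{1}{6} \left(-3587\right) = -3 - \frac{3587}{6} = - \frac{3605}{6} \approx -600.83$)
$\frac{B}{A} = - \frac{3605}{6 \left(-2213\right)} = \left(- \frac{3605}{6}\right) \left(- \frac{1}{2213}\right) = \frac{3605}{13278}$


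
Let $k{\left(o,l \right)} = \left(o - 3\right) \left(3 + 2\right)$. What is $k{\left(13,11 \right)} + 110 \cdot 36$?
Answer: $4010$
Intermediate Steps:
$k{\left(o,l \right)} = -15 + 5 o$ ($k{\left(o,l \right)} = \left(-3 + o\right) 5 = -15 + 5 o$)
$k{\left(13,11 \right)} + 110 \cdot 36 = \left(-15 + 5 \cdot 13\right) + 110 \cdot 36 = \left(-15 + 65\right) + 3960 = 50 + 3960 = 4010$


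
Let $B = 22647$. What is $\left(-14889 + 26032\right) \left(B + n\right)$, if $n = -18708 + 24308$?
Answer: $314756321$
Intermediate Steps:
$n = 5600$
$\left(-14889 + 26032\right) \left(B + n\right) = \left(-14889 + 26032\right) \left(22647 + 5600\right) = 11143 \cdot 28247 = 314756321$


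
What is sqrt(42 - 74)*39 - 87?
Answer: -87 + 156*I*sqrt(2) ≈ -87.0 + 220.62*I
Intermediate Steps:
sqrt(42 - 74)*39 - 87 = sqrt(-32)*39 - 87 = (4*I*sqrt(2))*39 - 87 = 156*I*sqrt(2) - 87 = -87 + 156*I*sqrt(2)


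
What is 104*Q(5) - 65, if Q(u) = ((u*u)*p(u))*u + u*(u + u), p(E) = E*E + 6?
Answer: 408135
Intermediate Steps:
p(E) = 6 + E² (p(E) = E² + 6 = 6 + E²)
Q(u) = 2*u² + u³*(6 + u²) (Q(u) = ((u*u)*(6 + u²))*u + u*(u + u) = (u²*(6 + u²))*u + u*(2*u) = u³*(6 + u²) + 2*u² = 2*u² + u³*(6 + u²))
104*Q(5) - 65 = 104*(5²*(2 + 5*(6 + 5²))) - 65 = 104*(25*(2 + 5*(6 + 25))) - 65 = 104*(25*(2 + 5*31)) - 65 = 104*(25*(2 + 155)) - 65 = 104*(25*157) - 65 = 104*3925 - 65 = 408200 - 65 = 408135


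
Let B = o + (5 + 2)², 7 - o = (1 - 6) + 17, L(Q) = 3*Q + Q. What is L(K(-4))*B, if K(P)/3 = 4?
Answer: 2112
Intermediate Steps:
K(P) = 12 (K(P) = 3*4 = 12)
L(Q) = 4*Q
o = -5 (o = 7 - ((1 - 6) + 17) = 7 - (-5 + 17) = 7 - 1*12 = 7 - 12 = -5)
B = 44 (B = -5 + (5 + 2)² = -5 + 7² = -5 + 49 = 44)
L(K(-4))*B = (4*12)*44 = 48*44 = 2112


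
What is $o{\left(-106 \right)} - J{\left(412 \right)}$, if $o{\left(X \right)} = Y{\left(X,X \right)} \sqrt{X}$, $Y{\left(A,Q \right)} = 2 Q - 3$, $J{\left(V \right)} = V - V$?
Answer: $- 215 i \sqrt{106} \approx - 2213.6 i$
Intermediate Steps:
$J{\left(V \right)} = 0$
$Y{\left(A,Q \right)} = -3 + 2 Q$
$o{\left(X \right)} = \sqrt{X} \left(-3 + 2 X\right)$ ($o{\left(X \right)} = \left(-3 + 2 X\right) \sqrt{X} = \sqrt{X} \left(-3 + 2 X\right)$)
$o{\left(-106 \right)} - J{\left(412 \right)} = \sqrt{-106} \left(-3 + 2 \left(-106\right)\right) - 0 = i \sqrt{106} \left(-3 - 212\right) + 0 = i \sqrt{106} \left(-215\right) + 0 = - 215 i \sqrt{106} + 0 = - 215 i \sqrt{106}$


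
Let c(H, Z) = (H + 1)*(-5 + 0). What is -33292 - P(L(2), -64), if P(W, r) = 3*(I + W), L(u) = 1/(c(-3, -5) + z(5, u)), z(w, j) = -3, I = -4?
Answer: -232963/7 ≈ -33280.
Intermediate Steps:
c(H, Z) = -5 - 5*H (c(H, Z) = (1 + H)*(-5) = -5 - 5*H)
L(u) = ⅐ (L(u) = 1/((-5 - 5*(-3)) - 3) = 1/((-5 + 15) - 3) = 1/(10 - 3) = 1/7 = ⅐)
P(W, r) = -12 + 3*W (P(W, r) = 3*(-4 + W) = -12 + 3*W)
-33292 - P(L(2), -64) = -33292 - (-12 + 3*(⅐)) = -33292 - (-12 + 3/7) = -33292 - 1*(-81/7) = -33292 + 81/7 = -232963/7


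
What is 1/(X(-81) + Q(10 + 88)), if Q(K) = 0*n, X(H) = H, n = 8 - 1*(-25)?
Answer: -1/81 ≈ -0.012346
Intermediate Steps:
n = 33 (n = 8 + 25 = 33)
Q(K) = 0 (Q(K) = 0*33 = 0)
1/(X(-81) + Q(10 + 88)) = 1/(-81 + 0) = 1/(-81) = -1/81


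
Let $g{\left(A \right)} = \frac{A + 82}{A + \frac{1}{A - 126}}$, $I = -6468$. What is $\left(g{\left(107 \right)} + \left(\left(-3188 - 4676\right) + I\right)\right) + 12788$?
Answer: $- \frac{3133817}{2032} \approx -1542.2$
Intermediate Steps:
$g{\left(A \right)} = \frac{82 + A}{A + \frac{1}{-126 + A}}$
$\left(g{\left(107 \right)} + \left(\left(-3188 - 4676\right) + I\right)\right) + 12788 = \left(\frac{-10332 + 107^{2} - 4708}{1 + 107^{2} - 13482} - 14332\right) + 12788 = \left(\frac{-10332 + 11449 - 4708}{1 + 11449 - 13482} - 14332\right) + 12788 = \left(\frac{1}{-2032} \left(-3591\right) - 14332\right) + 12788 = \left(\left(- \frac{1}{2032}\right) \left(-3591\right) - 14332\right) + 12788 = \left(\frac{3591}{2032} - 14332\right) + 12788 = - \frac{29119033}{2032} + 12788 = - \frac{3133817}{2032}$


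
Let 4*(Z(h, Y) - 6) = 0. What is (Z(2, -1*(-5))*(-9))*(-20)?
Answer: 1080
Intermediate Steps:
Z(h, Y) = 6 (Z(h, Y) = 6 + (¼)*0 = 6 + 0 = 6)
(Z(2, -1*(-5))*(-9))*(-20) = (6*(-9))*(-20) = -54*(-20) = 1080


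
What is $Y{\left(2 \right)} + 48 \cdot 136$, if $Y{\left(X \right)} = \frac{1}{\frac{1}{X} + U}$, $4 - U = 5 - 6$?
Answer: $\frac{71810}{11} \approx 6528.2$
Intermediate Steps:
$U = 5$ ($U = 4 - \left(5 - 6\right) = 4 - -1 = 4 + 1 = 5$)
$Y{\left(X \right)} = \frac{1}{5 + \frac{1}{X}}$ ($Y{\left(X \right)} = \frac{1}{\frac{1}{X} + 5} = \frac{1}{5 + \frac{1}{X}}$)
$Y{\left(2 \right)} + 48 \cdot 136 = \frac{2}{1 + 5 \cdot 2} + 48 \cdot 136 = \frac{2}{1 + 10} + 6528 = \frac{2}{11} + 6528 = \frac{71810}{11}$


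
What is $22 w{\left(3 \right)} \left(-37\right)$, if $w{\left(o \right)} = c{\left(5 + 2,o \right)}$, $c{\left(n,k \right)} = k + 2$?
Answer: $-4070$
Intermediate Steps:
$c{\left(n,k \right)} = 2 + k$
$w{\left(o \right)} = 2 + o$
$22 w{\left(3 \right)} \left(-37\right) = 22 \left(2 + 3\right) \left(-37\right) = 22 \cdot 5 \left(-37\right) = 110 \left(-37\right) = -4070$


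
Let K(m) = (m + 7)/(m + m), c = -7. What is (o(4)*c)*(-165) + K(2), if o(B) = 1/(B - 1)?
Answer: 1549/4 ≈ 387.25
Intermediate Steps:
o(B) = 1/(-1 + B)
K(m) = (7 + m)/(2*m) (K(m) = (7 + m)/((2*m)) = (7 + m)*(1/(2*m)) = (7 + m)/(2*m))
(o(4)*c)*(-165) + K(2) = (-7/(-1 + 4))*(-165) + (1/2)*(7 + 2)/2 = (-7/3)*(-165) + (1/2)*(1/2)*9 = ((1/3)*(-7))*(-165) + 9/4 = -7/3*(-165) + 9/4 = 385 + 9/4 = 1549/4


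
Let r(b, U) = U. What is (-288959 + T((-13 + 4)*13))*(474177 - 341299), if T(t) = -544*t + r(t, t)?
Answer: -29954421784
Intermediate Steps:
T(t) = -543*t (T(t) = -544*t + t = -543*t)
(-288959 + T((-13 + 4)*13))*(474177 - 341299) = (-288959 - 543*(-13 + 4)*13)*(474177 - 341299) = (-288959 - (-4887)*13)*132878 = (-288959 - 543*(-117))*132878 = (-288959 + 63531)*132878 = -225428*132878 = -29954421784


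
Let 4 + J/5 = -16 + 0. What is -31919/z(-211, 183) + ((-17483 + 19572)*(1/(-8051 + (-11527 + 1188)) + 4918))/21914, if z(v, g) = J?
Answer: 396958070173/503748075 ≈ 788.01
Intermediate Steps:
J = -100 (J = -20 + 5*(-16 + 0) = -20 + 5*(-16) = -20 - 80 = -100)
z(v, g) = -100
-31919/z(-211, 183) + ((-17483 + 19572)*(1/(-8051 + (-11527 + 1188)) + 4918))/21914 = -31919/(-100) + ((-17483 + 19572)*(1/(-8051 + (-11527 + 1188)) + 4918))/21914 = -31919*(-1/100) + (2089*(1/(-8051 - 10339) + 4918))*(1/21914) = 31919/100 + (2089*(1/(-18390) + 4918))*(1/21914) = 31919/100 + (2089*(-1/18390 + 4918))*(1/21914) = 31919/100 + (2089*(90442019/18390))*(1/21914) = 31919/100 + (188933377691/18390)*(1/21914) = 31919/100 + 188933377691/402998460 = 396958070173/503748075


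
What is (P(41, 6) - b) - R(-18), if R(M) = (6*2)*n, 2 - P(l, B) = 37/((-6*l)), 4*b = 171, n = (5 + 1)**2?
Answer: -232519/492 ≈ -472.60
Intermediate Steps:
n = 36 (n = 6**2 = 36)
b = 171/4 (b = (1/4)*171 = 171/4 ≈ 42.750)
P(l, B) = 2 + 37/(6*l) (P(l, B) = 2 - 37/((-6*l)) = 2 - 37*(-1/(6*l)) = 2 - (-37)/(6*l) = 2 + 37/(6*l))
R(M) = 432 (R(M) = (6*2)*36 = 12*36 = 432)
(P(41, 6) - b) - R(-18) = ((2 + (37/6)/41) - 1*171/4) - 1*432 = ((2 + (37/6)*(1/41)) - 171/4) - 432 = ((2 + 37/246) - 171/4) - 432 = (529/246 - 171/4) - 432 = -19975/492 - 432 = -232519/492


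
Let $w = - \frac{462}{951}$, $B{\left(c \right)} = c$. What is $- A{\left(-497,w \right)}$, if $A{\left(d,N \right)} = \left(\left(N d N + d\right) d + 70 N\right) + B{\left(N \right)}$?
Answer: $- \frac{30676286767}{100489} \approx -3.0527 \cdot 10^{5}$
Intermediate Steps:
$w = - \frac{154}{317}$ ($w = \left(-462\right) \frac{1}{951} = - \frac{154}{317} \approx -0.4858$)
$A{\left(d,N \right)} = 71 N + d \left(d + d N^{2}\right)$ ($A{\left(d,N \right)} = \left(\left(N d N + d\right) d + 70 N\right) + N = \left(\left(d N^{2} + d\right) d + 70 N\right) + N = \left(\left(d + d N^{2}\right) d + 70 N\right) + N = \left(d \left(d + d N^{2}\right) + 70 N\right) + N = \left(70 N + d \left(d + d N^{2}\right)\right) + N = 71 N + d \left(d + d N^{2}\right)$)
$- A{\left(-497,w \right)} = - (\left(-497\right)^{2} + 71 \left(- \frac{154}{317}\right) + \left(- \frac{154}{317}\right)^{2} \left(-497\right)^{2}) = - (247009 - \frac{10934}{317} + \frac{23716}{100489} \cdot 247009) = - (247009 - \frac{10934}{317} + \frac{5858065444}{100489}) = \left(-1\right) \frac{30676286767}{100489} = - \frac{30676286767}{100489}$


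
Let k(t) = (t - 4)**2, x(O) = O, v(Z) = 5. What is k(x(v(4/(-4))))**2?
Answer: 1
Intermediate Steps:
k(t) = (-4 + t)**2
k(x(v(4/(-4))))**2 = ((-4 + 5)**2)**2 = (1**2)**2 = 1**2 = 1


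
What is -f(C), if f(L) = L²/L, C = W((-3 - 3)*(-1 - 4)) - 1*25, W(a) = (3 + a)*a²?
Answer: -29675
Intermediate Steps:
W(a) = a²*(3 + a)
C = 29675 (C = ((-3 - 3)*(-1 - 4))²*(3 + (-3 - 3)*(-1 - 4)) - 1*25 = (-6*(-5))²*(3 - 6*(-5)) - 25 = 30²*(3 + 30) - 25 = 900*33 - 25 = 29700 - 25 = 29675)
f(L) = L
-f(C) = -1*29675 = -29675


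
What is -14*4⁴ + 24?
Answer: -3560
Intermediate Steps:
-14*4⁴ + 24 = -14*256 + 24 = -3584 + 24 = -3560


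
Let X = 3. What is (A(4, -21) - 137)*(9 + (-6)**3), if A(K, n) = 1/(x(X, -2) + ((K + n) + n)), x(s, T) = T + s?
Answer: 1049490/37 ≈ 28365.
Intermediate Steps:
A(K, n) = 1/(1 + K + 2*n) (A(K, n) = 1/((-2 + 3) + ((K + n) + n)) = 1/(1 + (K + 2*n)) = 1/(1 + K + 2*n))
(A(4, -21) - 137)*(9 + (-6)**3) = (1/(1 + 4 + 2*(-21)) - 137)*(9 + (-6)**3) = (1/(1 + 4 - 42) - 137)*(9 - 216) = (1/(-37) - 137)*(-207) = (-1/37 - 137)*(-207) = -5070/37*(-207) = 1049490/37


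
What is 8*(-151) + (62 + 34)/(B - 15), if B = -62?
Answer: -93112/77 ≈ -1209.2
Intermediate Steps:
8*(-151) + (62 + 34)/(B - 15) = 8*(-151) + (62 + 34)/(-62 - 15) = -1208 + 96/(-77) = -1208 + 96*(-1/77) = -1208 - 96/77 = -93112/77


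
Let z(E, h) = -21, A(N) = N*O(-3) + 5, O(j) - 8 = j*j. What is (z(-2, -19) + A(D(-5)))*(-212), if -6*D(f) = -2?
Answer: 6572/3 ≈ 2190.7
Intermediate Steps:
D(f) = ⅓ (D(f) = -⅙*(-2) = ⅓)
O(j) = 8 + j² (O(j) = 8 + j*j = 8 + j²)
A(N) = 5 + 17*N (A(N) = N*(8 + (-3)²) + 5 = N*(8 + 9) + 5 = N*17 + 5 = 17*N + 5 = 5 + 17*N)
(z(-2, -19) + A(D(-5)))*(-212) = (-21 + (5 + 17*(⅓)))*(-212) = (-21 + (5 + 17/3))*(-212) = (-21 + 32/3)*(-212) = -31/3*(-212) = 6572/3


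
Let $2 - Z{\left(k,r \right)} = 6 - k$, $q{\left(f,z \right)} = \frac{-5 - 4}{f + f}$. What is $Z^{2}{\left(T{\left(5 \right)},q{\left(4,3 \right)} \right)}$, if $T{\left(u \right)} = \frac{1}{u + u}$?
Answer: $\frac{1521}{100} \approx 15.21$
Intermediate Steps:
$T{\left(u \right)} = \frac{1}{2 u}$
$q{\left(f,z \right)} = - \frac{9}{2 f}$
$Z{\left(k,r \right)} = -4 + k$ ($Z{\left(k,r \right)} = 2 - \left(6 - k\right) = 2 + \left(-6 + k\right) = -4 + k$)
$Z^{2}{\left(T{\left(5 \right)},q{\left(4,3 \right)} \right)} = \left(-4 + \frac{1}{2 \cdot 5}\right)^{2} = \left(-4 + \frac{1}{2} \cdot \frac{1}{5}\right)^{2} = \left(-4 + \frac{1}{10}\right)^{2} = \left(- \frac{39}{10}\right)^{2} = \frac{1521}{100}$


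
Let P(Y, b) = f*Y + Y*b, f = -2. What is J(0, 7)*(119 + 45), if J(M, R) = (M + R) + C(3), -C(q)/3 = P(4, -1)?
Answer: 7052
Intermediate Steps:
P(Y, b) = -2*Y + Y*b
C(q) = 36 (C(q) = -12*(-2 - 1) = -12*(-3) = -3*(-12) = 36)
J(M, R) = 36 + M + R (J(M, R) = (M + R) + 36 = 36 + M + R)
J(0, 7)*(119 + 45) = (36 + 0 + 7)*(119 + 45) = 43*164 = 7052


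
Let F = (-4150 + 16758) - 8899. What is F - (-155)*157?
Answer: 28044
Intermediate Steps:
F = 3709 (F = 12608 - 8899 = 3709)
F - (-155)*157 = 3709 - (-155)*157 = 3709 - 1*(-24335) = 3709 + 24335 = 28044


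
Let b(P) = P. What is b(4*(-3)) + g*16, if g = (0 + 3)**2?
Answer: 132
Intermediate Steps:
g = 9 (g = 3**2 = 9)
b(4*(-3)) + g*16 = 4*(-3) + 9*16 = -12 + 144 = 132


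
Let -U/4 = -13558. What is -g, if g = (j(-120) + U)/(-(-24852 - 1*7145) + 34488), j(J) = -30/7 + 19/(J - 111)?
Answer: -12526583/15358035 ≈ -0.81564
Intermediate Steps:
U = 54232 (U = -4*(-13558) = 54232)
j(J) = -30/7 + 19/(-111 + J) (j(J) = -30*⅐ + 19/(-111 + J) = -30/7 + 19/(-111 + J))
g = 12526583/15358035 (g = ((3463 - 30*(-120))/(7*(-111 - 120)) + 54232)/(-(-24852 - 1*7145) + 34488) = ((⅐)*(3463 + 3600)/(-231) + 54232)/(-(-24852 - 7145) + 34488) = ((⅐)*(-1/231)*7063 + 54232)/(-1*(-31997) + 34488) = (-1009/231 + 54232)/(31997 + 34488) = (12526583/231)/66485 = (12526583/231)*(1/66485) = 12526583/15358035 ≈ 0.81564)
-g = -1*12526583/15358035 = -12526583/15358035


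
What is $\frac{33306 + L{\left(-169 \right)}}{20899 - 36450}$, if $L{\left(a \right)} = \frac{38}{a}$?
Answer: $- \frac{5628676}{2628119} \approx -2.1417$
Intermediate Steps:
$\frac{33306 + L{\left(-169 \right)}}{20899 - 36450} = \frac{33306 + \frac{38}{-169}}{20899 - 36450} = \frac{33306 + 38 \left(- \frac{1}{169}\right)}{-15551} = \left(33306 - \frac{38}{169}\right) \left(- \frac{1}{15551}\right) = \frac{5628676}{169} \left(- \frac{1}{15551}\right) = - \frac{5628676}{2628119}$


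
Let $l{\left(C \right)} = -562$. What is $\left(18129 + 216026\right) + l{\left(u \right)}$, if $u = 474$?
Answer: $233593$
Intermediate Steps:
$\left(18129 + 216026\right) + l{\left(u \right)} = \left(18129 + 216026\right) - 562 = 234155 - 562 = 233593$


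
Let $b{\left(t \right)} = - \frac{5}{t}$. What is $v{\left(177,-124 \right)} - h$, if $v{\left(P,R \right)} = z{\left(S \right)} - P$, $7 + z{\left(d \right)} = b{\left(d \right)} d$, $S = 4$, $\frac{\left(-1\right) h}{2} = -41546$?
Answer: $-83281$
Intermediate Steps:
$h = 83092$ ($h = \left(-2\right) \left(-41546\right) = 83092$)
$z{\left(d \right)} = -12$ ($z{\left(d \right)} = -7 + - \frac{5}{d} d = -7 - 5 = -12$)
$v{\left(P,R \right)} = -12 - P$
$v{\left(177,-124 \right)} - h = \left(-12 - 177\right) - 83092 = -189 - 83092 = -83281$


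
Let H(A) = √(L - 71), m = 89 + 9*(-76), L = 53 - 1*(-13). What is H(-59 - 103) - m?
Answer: 595 + I*√5 ≈ 595.0 + 2.2361*I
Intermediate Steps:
L = 66 (L = 53 + 13 = 66)
m = -595 (m = 89 - 684 = -595)
H(A) = I*√5 (H(A) = √(66 - 71) = √(-5) = I*√5)
H(-59 - 103) - m = I*√5 - 1*(-595) = I*√5 + 595 = 595 + I*√5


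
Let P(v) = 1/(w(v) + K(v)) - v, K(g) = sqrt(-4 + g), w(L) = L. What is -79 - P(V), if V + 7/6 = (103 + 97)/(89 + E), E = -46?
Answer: (-19483*sqrt(34314) + 17581781*I)/(258*(sqrt(34314) - 899*I)) ≈ -75.791 + 0.056725*I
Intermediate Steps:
V = 899/258 (V = -7/6 + (103 + 97)/(89 - 46) = -7/6 + 200/43 = 899/258 ≈ 3.4845)
P(v) = 1/(v + sqrt(-4 + v)) - v
-79 - P(V) = -79 - (1 - (899/258)**2 - 1*899/258*sqrt(-4 + 899/258))/(899/258 + sqrt(-4 + 899/258)) = -79 - (1 - 1*808201/66564 - 1*899/258*sqrt(-133/258))/(899/258 + sqrt(-133/258)) = -79 - (1 - 808201/66564 - 1*899/258*I*sqrt(34314)/258)/(899/258 + I*sqrt(34314)/258) = -79 - (1 - 808201/66564 - 899*I*sqrt(34314)/66564)/(899/258 + I*sqrt(34314)/258) = -79 - (-741637/66564 - 899*I*sqrt(34314)/66564)/(899/258 + I*sqrt(34314)/258)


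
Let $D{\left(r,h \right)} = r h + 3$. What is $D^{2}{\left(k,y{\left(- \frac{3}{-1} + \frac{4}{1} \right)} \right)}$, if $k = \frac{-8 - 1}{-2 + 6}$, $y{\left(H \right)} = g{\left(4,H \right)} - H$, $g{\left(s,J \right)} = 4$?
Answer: $\frac{1521}{16} \approx 95.063$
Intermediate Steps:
$y{\left(H \right)} = 4 - H$
$k = - \frac{9}{4} \approx -2.25$
$D{\left(r,h \right)} = 3 + h r$ ($D{\left(r,h \right)} = h r + 3 = 3 + h r$)
$D^{2}{\left(k,y{\left(- \frac{3}{-1} + \frac{4}{1} \right)} \right)} = \left(3 + \left(4 - \left(- \frac{3}{-1} + \frac{4}{1}\right)\right) \left(- \frac{9}{4}\right)\right)^{2} = \left(3 + \left(4 - \left(\left(-3\right) \left(-1\right) + 4 \cdot 1\right)\right) \left(- \frac{9}{4}\right)\right)^{2} = \left(3 + \left(4 - \left(3 + 4\right)\right) \left(- \frac{9}{4}\right)\right)^{2} = \left(3 + \left(4 - 7\right) \left(- \frac{9}{4}\right)\right)^{2} = \left(3 - - \frac{27}{4}\right)^{2} = \left(3 + \frac{27}{4}\right)^{2} = \left(\frac{39}{4}\right)^{2} = \frac{1521}{16}$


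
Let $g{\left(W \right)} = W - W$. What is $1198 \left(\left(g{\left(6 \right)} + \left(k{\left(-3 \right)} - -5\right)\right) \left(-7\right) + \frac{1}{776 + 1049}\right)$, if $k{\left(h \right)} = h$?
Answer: $- \frac{30607702}{1825} \approx -16771.0$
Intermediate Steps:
$g{\left(W \right)} = 0$
$1198 \left(\left(g{\left(6 \right)} + \left(k{\left(-3 \right)} - -5\right)\right) \left(-7\right) + \frac{1}{776 + 1049}\right) = 1198 \left(\left(0 - -2\right) \left(-7\right) + \frac{1}{776 + 1049}\right) = 1198 \left(\left(0 + \left(-3 + 5\right)\right) \left(-7\right) + \frac{1}{1825}\right) = 1198 \left(\left(0 + 2\right) \left(-7\right) + \frac{1}{1825}\right) = 1198 \left(2 \left(-7\right) + \frac{1}{1825}\right) = 1198 \left(-14 + \frac{1}{1825}\right) = 1198 \left(- \frac{25549}{1825}\right) = - \frac{30607702}{1825}$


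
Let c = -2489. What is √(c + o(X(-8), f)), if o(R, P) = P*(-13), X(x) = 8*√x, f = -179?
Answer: 9*I*√2 ≈ 12.728*I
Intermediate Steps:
o(R, P) = -13*P
√(c + o(X(-8), f)) = √(-2489 - 13*(-179)) = √(-2489 + 2327) = √(-162) = 9*I*√2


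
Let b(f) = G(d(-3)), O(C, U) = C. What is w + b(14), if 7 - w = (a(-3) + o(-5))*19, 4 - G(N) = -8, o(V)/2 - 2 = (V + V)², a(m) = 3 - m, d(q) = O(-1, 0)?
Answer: -3971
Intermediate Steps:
d(q) = -1
o(V) = 4 + 8*V² (o(V) = 4 + 2*(V + V)² = 4 + 2*(2*V)² = 4 + 2*(4*V²) = 4 + 8*V²)
G(N) = 12 (G(N) = 4 - 1*(-8) = 4 + 8 = 12)
b(f) = 12
w = -3983 (w = 7 - ((3 - 1*(-3)) + (4 + 8*(-5)²))*19 = 7 - ((3 + 3) + (4 + 8*25))*19 = 7 - (6 + (4 + 200))*19 = 7 - (6 + 204)*19 = 7 - 210*19 = 7 - 1*3990 = 7 - 3990 = -3983)
w + b(14) = -3983 + 12 = -3971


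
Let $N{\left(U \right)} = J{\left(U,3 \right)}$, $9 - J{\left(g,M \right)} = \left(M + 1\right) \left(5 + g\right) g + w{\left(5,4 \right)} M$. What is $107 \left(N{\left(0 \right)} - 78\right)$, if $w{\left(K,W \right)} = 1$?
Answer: $-7704$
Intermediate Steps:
$J{\left(g,M \right)} = 9 - M - g \left(1 + M\right) \left(5 + g\right)$ ($J{\left(g,M \right)} = 9 - \left(\left(M + 1\right) \left(5 + g\right) g + 1 M\right) = 9 - \left(\left(1 + M\right) \left(5 + g\right) g + M\right) = 9 - \left(g \left(1 + M\right) \left(5 + g\right) + M\right) = 9 - \left(M + g \left(1 + M\right) \left(5 + g\right)\right) = 9 - M - g \left(1 + M\right) \left(5 + g\right)$)
$N{\left(U \right)} = 6 - 20 U - 4 U^{2}$ ($N{\left(U \right)} = 9 - 3 - U^{2} - 5 U - 3 U^{2} - 15 U = 6 - 20 U - 4 U^{2}$)
$107 \left(N{\left(0 \right)} - 78\right) = 107 \left(\left(6 - 0 - 4 \cdot 0^{2}\right) - 78\right) = 107 \left(\left(6 + 0 - 0\right) - 78\right) = 107 \left(\left(6 + 0 + 0\right) - 78\right) = 107 \left(6 - 78\right) = 107 \left(-72\right) = -7704$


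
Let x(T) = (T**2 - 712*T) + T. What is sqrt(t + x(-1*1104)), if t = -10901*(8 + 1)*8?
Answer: 54*sqrt(418) ≈ 1104.0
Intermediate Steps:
t = -784872 (t = -98109*8 = -10901*72 = -784872)
x(T) = T**2 - 711*T
sqrt(t + x(-1*1104)) = sqrt(-784872 + (-1*1104)*(-711 - 1*1104)) = sqrt(-784872 - 1104*(-711 - 1104)) = sqrt(-784872 - 1104*(-1815)) = sqrt(-784872 + 2003760) = sqrt(1218888) = 54*sqrt(418)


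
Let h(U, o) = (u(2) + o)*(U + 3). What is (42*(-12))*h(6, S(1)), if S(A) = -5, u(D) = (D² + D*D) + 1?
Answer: -18144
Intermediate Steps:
u(D) = 1 + 2*D² (u(D) = (D² + D²) + 1 = 2*D² + 1 = 1 + 2*D²)
h(U, o) = (3 + U)*(9 + o) (h(U, o) = ((1 + 2*2²) + o)*(U + 3) = ((1 + 2*4) + o)*(3 + U) = ((1 + 8) + o)*(3 + U) = (9 + o)*(3 + U) = (3 + U)*(9 + o))
(42*(-12))*h(6, S(1)) = (42*(-12))*(27 + 3*(-5) + 9*6 + 6*(-5)) = -504*(27 - 15 + 54 - 30) = -504*36 = -18144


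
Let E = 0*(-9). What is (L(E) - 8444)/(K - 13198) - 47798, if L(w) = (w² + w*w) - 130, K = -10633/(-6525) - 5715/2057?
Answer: -4233841130434681/88578992222 ≈ -47797.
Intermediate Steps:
K = -15418294/13421925 (K = -10633*(-1/6525) - 5715*1/2057 = 10633/6525 - 5715/2057 = -15418294/13421925 ≈ -1.1487)
E = 0
L(w) = -130 + 2*w² (L(w) = (w² + w²) - 130 = 2*w² - 130 = -130 + 2*w²)
(L(E) - 8444)/(K - 13198) - 47798 = ((-130 + 2*0²) - 8444)/(-15418294/13421925 - 13198) - 47798 = ((-130 + 2*0) - 8444)/(-177157984444/13421925) - 47798 = ((-130 + 0) - 8444)*(-13421925/177157984444) - 47798 = (-130 - 8444)*(-13421925/177157984444) - 47798 = -8574*(-13421925/177157984444) - 47798 = 57539792475/88578992222 - 47798 = -4233841130434681/88578992222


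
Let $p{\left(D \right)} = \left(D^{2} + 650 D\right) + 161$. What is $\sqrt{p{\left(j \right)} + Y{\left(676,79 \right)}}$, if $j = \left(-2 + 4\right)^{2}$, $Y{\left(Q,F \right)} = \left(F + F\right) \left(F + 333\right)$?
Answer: $\sqrt{67873} \approx 260.52$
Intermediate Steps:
$Y{\left(Q,F \right)} = 2 F \left(333 + F\right)$
$j = 4$ ($j = 2^{2} = 4$)
$p{\left(D \right)} = 161 + D^{2} + 650 D$
$\sqrt{p{\left(j \right)} + Y{\left(676,79 \right)}} = \sqrt{\left(161 + 4^{2} + 650 \cdot 4\right) + 2 \cdot 79 \left(333 + 79\right)} = \sqrt{\left(161 + 16 + 2600\right) + 2 \cdot 79 \cdot 412} = \sqrt{2777 + 65096} = \sqrt{67873}$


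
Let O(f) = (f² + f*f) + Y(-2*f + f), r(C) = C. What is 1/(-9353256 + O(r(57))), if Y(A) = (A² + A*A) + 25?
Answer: -1/9340235 ≈ -1.0706e-7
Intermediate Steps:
Y(A) = 25 + 2*A² (Y(A) = (A² + A²) + 25 = 2*A² + 25 = 25 + 2*A²)
O(f) = 25 + 4*f² (O(f) = (f² + f*f) + (25 + 2*(-2*f + f)²) = (f² + f²) + (25 + 2*(-f)²) = 2*f² + (25 + 2*f²) = 25 + 4*f²)
1/(-9353256 + O(r(57))) = 1/(-9353256 + (25 + 4*57²)) = 1/(-9353256 + (25 + 4*3249)) = 1/(-9353256 + (25 + 12996)) = 1/(-9353256 + 13021) = 1/(-9340235) = -1/9340235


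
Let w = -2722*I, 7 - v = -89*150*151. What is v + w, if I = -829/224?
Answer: 226904253/112 ≈ 2.0259e+6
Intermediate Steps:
I = -829/224 (I = -829*1/224 = -829/224 ≈ -3.7009)
v = 2015857 (v = 7 - (-89*150)*151 = 7 - (-13350)*151 = 7 - 1*(-2015850) = 7 + 2015850 = 2015857)
w = 1128269/112 (w = -2722*(-829/224) = 1128269/112 ≈ 10074.)
v + w = 2015857 + 1128269/112 = 226904253/112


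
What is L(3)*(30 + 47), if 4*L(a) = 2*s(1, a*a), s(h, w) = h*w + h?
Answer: 385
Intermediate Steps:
s(h, w) = h + h*w
L(a) = ½ + a²/2 (L(a) = (2*(1*(1 + a*a)))/4 = (2*(1*(1 + a²)))/4 = (2*(1 + a²))/4 = (2 + 2*a²)/4 = ½ + a²/2)
L(3)*(30 + 47) = (½ + (½)*3²)*(30 + 47) = (½ + (½)*9)*77 = (½ + 9/2)*77 = 5*77 = 385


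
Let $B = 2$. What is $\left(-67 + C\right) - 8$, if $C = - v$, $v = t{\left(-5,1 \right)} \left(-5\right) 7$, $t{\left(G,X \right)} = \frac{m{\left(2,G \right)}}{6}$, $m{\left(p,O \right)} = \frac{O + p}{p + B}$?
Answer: $- \frac{635}{8} \approx -79.375$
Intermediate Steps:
$m{\left(p,O \right)} = \frac{O + p}{2 + p}$ ($m{\left(p,O \right)} = \frac{O + p}{p + 2} = \frac{O + p}{2 + p}$)
$t{\left(G,X \right)} = \frac{1}{12} + \frac{G}{24}$ ($t{\left(G,X \right)} = \frac{\frac{1}{2 + 2} \left(G + 2\right)}{6} = \frac{2 + G}{4} \cdot \frac{1}{6} = \left(\frac{1}{2} + \frac{G}{4}\right) \frac{1}{6} = \frac{1}{12} + \frac{G}{24}$)
$v = \frac{35}{8}$ ($v = \left(\frac{1}{12} + \frac{1}{24} \left(-5\right)\right) \left(-5\right) 7 = \left(\frac{1}{12} - \frac{5}{24}\right) \left(-5\right) 7 = \left(- \frac{1}{8}\right) \left(-5\right) 7 = \frac{5}{8} \cdot 7 = \frac{35}{8} \approx 4.375$)
$C = - \frac{35}{8}$ ($C = \left(-1\right) \frac{35}{8} = - \frac{35}{8} \approx -4.375$)
$\left(-67 + C\right) - 8 = \left(-67 - \frac{35}{8}\right) - 8 = - \frac{571}{8} - 8 = - \frac{635}{8}$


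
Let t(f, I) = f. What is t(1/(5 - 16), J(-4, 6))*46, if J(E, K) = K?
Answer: -46/11 ≈ -4.1818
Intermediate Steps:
t(1/(5 - 16), J(-4, 6))*46 = 46/(5 - 16) = 46/(-11) = -1/11*46 = -46/11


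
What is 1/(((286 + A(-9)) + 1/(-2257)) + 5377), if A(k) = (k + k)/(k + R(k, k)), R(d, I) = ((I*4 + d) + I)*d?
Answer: 119621/677409156 ≈ 0.00017659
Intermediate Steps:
R(d, I) = d*(d + 5*I) (R(d, I) = ((4*I + d) + I)*d = ((d + 4*I) + I)*d = (d + 5*I)*d = d*(d + 5*I))
A(k) = 2*k/(k + 6*k²) (A(k) = (k + k)/(k + k*(k + 5*k)) = (2*k)/(k + k*(6*k)) = (2*k)/(k + 6*k²) = 2*k/(k + 6*k²))
1/(((286 + A(-9)) + 1/(-2257)) + 5377) = 1/(((286 + 2/(1 + 6*(-9))) + 1/(-2257)) + 5377) = 1/(((286 + 2/(1 - 54)) - 1/2257) + 5377) = 1/(((286 + 2/(-53)) - 1/2257) + 5377) = 1/(((286 + 2*(-1/53)) - 1/2257) + 5377) = 1/(((286 - 2/53) - 1/2257) + 5377) = 1/((15156/53 - 1/2257) + 5377) = 1/(34207039/119621 + 5377) = 1/(677409156/119621) = 119621/677409156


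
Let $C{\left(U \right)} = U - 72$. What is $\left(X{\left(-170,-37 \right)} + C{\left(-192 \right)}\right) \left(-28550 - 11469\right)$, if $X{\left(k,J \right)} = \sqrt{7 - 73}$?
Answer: $10565016 - 40019 i \sqrt{66} \approx 1.0565 \cdot 10^{7} - 3.2512 \cdot 10^{5} i$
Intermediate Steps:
$X{\left(k,J \right)} = i \sqrt{66}$ ($X{\left(k,J \right)} = \sqrt{-66} = i \sqrt{66}$)
$C{\left(U \right)} = -72 + U$
$\left(X{\left(-170,-37 \right)} + C{\left(-192 \right)}\right) \left(-28550 - 11469\right) = \left(i \sqrt{66} - 264\right) \left(-28550 - 11469\right) = \left(i \sqrt{66} - 264\right) \left(-40019\right) = \left(-264 + i \sqrt{66}\right) \left(-40019\right) = 10565016 - 40019 i \sqrt{66}$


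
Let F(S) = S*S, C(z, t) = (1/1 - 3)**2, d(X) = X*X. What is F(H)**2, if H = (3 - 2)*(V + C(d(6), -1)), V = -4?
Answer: 0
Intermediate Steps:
d(X) = X**2
C(z, t) = 4 (C(z, t) = (1 - 3)**2 = (-2)**2 = 4)
H = 0 (H = (3 - 2)*(-4 + 4) = 1*0 = 0)
F(S) = S**2
F(H)**2 = (0**2)**2 = 0**2 = 0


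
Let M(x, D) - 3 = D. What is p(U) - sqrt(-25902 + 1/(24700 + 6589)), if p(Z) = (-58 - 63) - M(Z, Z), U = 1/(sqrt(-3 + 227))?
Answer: -124 - sqrt(14)/56 - I*sqrt(25358097365653)/31289 ≈ -124.07 - 160.94*I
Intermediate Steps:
M(x, D) = 3 + D
U = sqrt(14)/56 (U = 1/(sqrt(224)) = 1/(4*sqrt(14)) = sqrt(14)/56 ≈ 0.066815)
p(Z) = -124 - Z (p(Z) = (-58 - 63) - (3 + Z) = -121 + (-3 - Z) = -124 - Z)
p(U) - sqrt(-25902 + 1/(24700 + 6589)) = (-124 - sqrt(14)/56) - sqrt(-25902 + 1/(24700 + 6589)) = (-124 - sqrt(14)/56) - sqrt(-25902 + 1/31289) = (-124 - sqrt(14)/56) - sqrt(-810447677/31289) = (-124 - sqrt(14)/56) - I*sqrt(25358097365653)/31289 = -124 - sqrt(14)/56 - I*sqrt(25358097365653)/31289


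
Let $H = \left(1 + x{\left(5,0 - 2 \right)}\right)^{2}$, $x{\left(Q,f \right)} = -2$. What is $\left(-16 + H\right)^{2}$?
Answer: $225$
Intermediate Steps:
$H = 1$ ($H = \left(1 - 2\right)^{2} = \left(-1\right)^{2} = 1$)
$\left(-16 + H\right)^{2} = \left(-16 + 1\right)^{2} = \left(-15\right)^{2} = 225$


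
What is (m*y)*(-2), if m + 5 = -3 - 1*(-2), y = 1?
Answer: 12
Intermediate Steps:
m = -6 (m = -5 + (-3 - 1*(-2)) = -5 + (-3 + 2) = -5 - 1 = -6)
(m*y)*(-2) = -6*1*(-2) = -6*(-2) = 12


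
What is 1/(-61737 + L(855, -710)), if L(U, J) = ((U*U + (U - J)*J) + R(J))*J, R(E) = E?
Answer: 1/270331113 ≈ 3.6992e-9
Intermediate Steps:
L(U, J) = J*(J + U² + J*(U - J)) (L(U, J) = ((U*U + (U - J)*J) + J)*J = ((U² + J*(U - J)) + J)*J = (J + U² + J*(U - J))*J = J*(J + U² + J*(U - J)))
1/(-61737 + L(855, -710)) = 1/(-61737 - 710*(-710 + 855² - 1*(-710)² - 710*855)) = 1/(-61737 - 710*(-710 + 731025 - 1*504100 - 607050)) = 1/(-61737 - 710*(-710 + 731025 - 504100 - 607050)) = 1/(-61737 - 710*(-380835)) = 1/(-61737 + 270392850) = 1/270331113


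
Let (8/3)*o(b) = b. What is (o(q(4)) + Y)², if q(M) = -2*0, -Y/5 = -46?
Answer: 52900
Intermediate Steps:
Y = 230 (Y = -5*(-46) = 230)
q(M) = 0
o(b) = 3*b/8
(o(q(4)) + Y)² = ((3/8)*0 + 230)² = (0 + 230)² = 230² = 52900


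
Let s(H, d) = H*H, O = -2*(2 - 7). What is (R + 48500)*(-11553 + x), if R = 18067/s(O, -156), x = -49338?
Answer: -296421467697/100 ≈ -2.9642e+9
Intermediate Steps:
O = 10 (O = -2*(-5) = 10)
s(H, d) = H**2
R = 18067/100 (R = 18067/(10**2) = 18067/100 ≈ 180.67)
(R + 48500)*(-11553 + x) = (18067/100 + 48500)*(-11553 - 49338) = (4868067/100)*(-60891) = -296421467697/100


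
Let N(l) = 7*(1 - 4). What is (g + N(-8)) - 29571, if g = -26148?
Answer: -55740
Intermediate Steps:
N(l) = -21 (N(l) = 7*(-3) = -21)
(g + N(-8)) - 29571 = (-26148 - 21) - 29571 = -26169 - 29571 = -55740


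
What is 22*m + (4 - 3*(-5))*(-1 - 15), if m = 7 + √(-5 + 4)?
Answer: -150 + 22*I ≈ -150.0 + 22.0*I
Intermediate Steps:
m = 7 + I (m = 7 + √(-1) = 7 + I ≈ 7.0 + 1.0*I)
22*m + (4 - 3*(-5))*(-1 - 15) = 22*(7 + I) + (4 - 3*(-5))*(-1 - 15) = (154 + 22*I) + (4 + 15)*(-16) = (154 + 22*I) + 19*(-16) = (154 + 22*I) - 304 = -150 + 22*I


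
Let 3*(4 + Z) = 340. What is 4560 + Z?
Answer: 14008/3 ≈ 4669.3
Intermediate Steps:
Z = 328/3 (Z = -4 + (⅓)*340 = -4 + 340/3 = 328/3 ≈ 109.33)
4560 + Z = 4560 + 328/3 = 14008/3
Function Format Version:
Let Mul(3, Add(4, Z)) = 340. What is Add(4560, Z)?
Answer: Rational(14008, 3) ≈ 4669.3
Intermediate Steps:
Z = Rational(328, 3) (Z = Add(-4, Mul(Rational(1, 3), 340)) = Add(-4, Rational(340, 3)) = Rational(328, 3) ≈ 109.33)
Add(4560, Z) = Add(4560, Rational(328, 3)) = Rational(14008, 3)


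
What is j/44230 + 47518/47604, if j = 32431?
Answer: 455695808/263190615 ≈ 1.7314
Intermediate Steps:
j/44230 + 47518/47604 = 32431/44230 + 47518/47604 = 32431*(1/44230) + 47518*(1/47604) = 32431/44230 + 23759/23802 = 455695808/263190615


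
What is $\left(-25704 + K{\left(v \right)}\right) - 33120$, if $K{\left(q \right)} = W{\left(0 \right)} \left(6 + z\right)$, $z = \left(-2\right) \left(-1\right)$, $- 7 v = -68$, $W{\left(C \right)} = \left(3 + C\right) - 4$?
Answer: $-58832$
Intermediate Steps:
$W{\left(C \right)} = -1 + C$
$v = \frac{68}{7}$ ($v = \left(- \frac{1}{7}\right) \left(-68\right) = \frac{68}{7} \approx 9.7143$)
$z = 2$
$K{\left(q \right)} = -8$ ($K{\left(q \right)} = \left(-1 + 0\right) \left(6 + 2\right) = \left(-1\right) 8 = -8$)
$\left(-25704 + K{\left(v \right)}\right) - 33120 = \left(-25704 - 8\right) - 33120 = -25712 - 33120 = -58832$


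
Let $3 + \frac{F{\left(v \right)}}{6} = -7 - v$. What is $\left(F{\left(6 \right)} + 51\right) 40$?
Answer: $-1800$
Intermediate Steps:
$F{\left(v \right)} = -60 - 6 v$ ($F{\left(v \right)} = -18 + 6 \left(-7 - v\right) = -18 - \left(42 + 6 v\right) = -60 - 6 v$)
$\left(F{\left(6 \right)} + 51\right) 40 = \left(\left(-60 - 36\right) + 51\right) 40 = \left(-96 + 51\right) 40 = \left(-45\right) 40 = -1800$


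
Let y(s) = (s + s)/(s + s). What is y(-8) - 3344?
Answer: -3343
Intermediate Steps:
y(s) = 1 (y(s) = (2*s)/((2*s)) = (2*s)*(1/(2*s)) = 1)
y(-8) - 3344 = 1 - 3344 = -3343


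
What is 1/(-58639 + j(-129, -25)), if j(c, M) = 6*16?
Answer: -1/58543 ≈ -1.7081e-5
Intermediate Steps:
j(c, M) = 96
1/(-58639 + j(-129, -25)) = 1/(-58639 + 96) = 1/(-58543) = -1/58543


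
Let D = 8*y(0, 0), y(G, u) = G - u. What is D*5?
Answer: 0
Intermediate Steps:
D = 0 (D = 8*(0 - 1*0) = 8*(0 + 0) = 8*0 = 0)
D*5 = 0*5 = 0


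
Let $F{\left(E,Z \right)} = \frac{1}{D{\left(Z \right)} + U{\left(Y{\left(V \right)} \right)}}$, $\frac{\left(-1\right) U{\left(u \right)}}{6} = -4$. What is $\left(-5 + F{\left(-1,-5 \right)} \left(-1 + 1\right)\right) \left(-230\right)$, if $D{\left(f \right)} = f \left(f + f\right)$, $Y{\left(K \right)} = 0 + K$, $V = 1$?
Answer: $1150$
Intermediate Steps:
$Y{\left(K \right)} = K$
$D{\left(f \right)} = 2 f^{2}$ ($D{\left(f \right)} = f 2 f = 2 f^{2}$)
$U{\left(u \right)} = 24$ ($U{\left(u \right)} = \left(-6\right) \left(-4\right) = 24$)
$F{\left(E,Z \right)} = \frac{1}{24 + 2 Z^{2}}$ ($F{\left(E,Z \right)} = \frac{1}{2 Z^{2} + 24} = \frac{1}{24 + 2 Z^{2}}$)
$\left(-5 + F{\left(-1,-5 \right)} \left(-1 + 1\right)\right) \left(-230\right) = \left(-5 + \frac{1}{2 \left(12 + \left(-5\right)^{2}\right)} \left(-1 + 1\right)\right) \left(-230\right) = \left(-5 + \frac{1}{2 \left(12 + 25\right)} 0\right) \left(-230\right) = \left(-5 + \frac{1}{2 \cdot 37} \cdot 0\right) \left(-230\right) = \left(-5 + \frac{1}{2} \cdot \frac{1}{37} \cdot 0\right) \left(-230\right) = \left(-5 + \frac{1}{74} \cdot 0\right) \left(-230\right) = \left(-5 + 0\right) \left(-230\right) = \left(-5\right) \left(-230\right) = 1150$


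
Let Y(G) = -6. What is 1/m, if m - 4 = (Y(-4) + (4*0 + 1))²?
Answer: 1/29 ≈ 0.034483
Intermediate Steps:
m = 29 (m = 4 + (-6 + (4*0 + 1))² = 4 + (-6 + (0 + 1))² = 4 + (-6 + 1)² = 4 + (-5)² = 4 + 25 = 29)
1/m = 1/29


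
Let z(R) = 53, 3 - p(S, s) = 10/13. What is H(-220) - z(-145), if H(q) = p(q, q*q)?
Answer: -660/13 ≈ -50.769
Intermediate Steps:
p(S, s) = 29/13 (p(S, s) = 3 - 10/13 = 29/13)
H(q) = 29/13
H(-220) - z(-145) = 29/13 - 1*53 = 29/13 - 53 = -660/13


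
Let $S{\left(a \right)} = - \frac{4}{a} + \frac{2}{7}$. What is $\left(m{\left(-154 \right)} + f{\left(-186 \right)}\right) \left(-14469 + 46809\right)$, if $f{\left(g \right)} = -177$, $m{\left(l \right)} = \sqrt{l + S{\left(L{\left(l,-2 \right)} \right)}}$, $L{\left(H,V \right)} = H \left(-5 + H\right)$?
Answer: $-5724180 + \frac{140 i \sqrt{23040420018}}{53} \approx -5.7242 \cdot 10^{6} + 4.0096 \cdot 10^{5} i$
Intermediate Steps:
$S{\left(a \right)} = \frac{2}{7} - \frac{4}{a}$ ($S{\left(a \right)} = - \frac{4}{a} + 2 \cdot \frac{1}{7} = - \frac{4}{a} + \frac{2}{7} = \frac{2}{7} - \frac{4}{a}$)
$m{\left(l \right)} = \sqrt{\frac{2}{7} + l - \frac{4}{l \left(-5 + l\right)}}$ ($m{\left(l \right)} = \sqrt{l + \left(\frac{2}{7} - \frac{4}{l \left(-5 + l\right)}\right)} = \sqrt{\frac{2}{7} + l - \frac{4}{l \left(-5 + l\right)}}$)
$\left(m{\left(-154 \right)} + f{\left(-186 \right)}\right) \left(-14469 + 46809\right) = \left(\frac{\sqrt{14 + 49 \left(-154\right) - \frac{196}{\left(-154\right) \left(-5 - 154\right)}}}{7} - 177\right) \left(-14469 + 46809\right) = \left(\frac{\sqrt{14 - 7546 - - \frac{14}{11 \left(-159\right)}}}{7} - 177\right) 32340 = \left(\frac{\sqrt{14 - 7546 - \left(- \frac{14}{11}\right) \left(- \frac{1}{159}\right)}}{7} - 177\right) 32340 = \left(\frac{\sqrt{14 - 7546 - \frac{14}{1749}}}{7} - 177\right) 32340 = \left(\frac{\sqrt{- \frac{13173482}{1749}}}{7} - 177\right) 32340 = \left(\frac{\frac{1}{1749} i \sqrt{23040420018}}{7} - 177\right) 32340 = \left(\frac{i \sqrt{23040420018}}{12243} - 177\right) 32340 = \left(-177 + \frac{i \sqrt{23040420018}}{12243}\right) 32340 = -5724180 + \frac{140 i \sqrt{23040420018}}{53}$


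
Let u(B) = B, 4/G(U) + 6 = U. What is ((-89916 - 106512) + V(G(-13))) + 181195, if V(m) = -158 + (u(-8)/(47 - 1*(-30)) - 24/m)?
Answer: -1176337/77 ≈ -15277.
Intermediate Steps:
G(U) = 4/(-6 + U)
V(m) = -12174/77 - 24/m (V(m) = -158 + (-8/(47 - 1*(-30)) - 24/m) = -158 + (-8/(47 + 30) - 24/m) = -158 + (-8/77 - 24/m) = -12174/77 - 24/m)
((-89916 - 106512) + V(G(-13))) + 181195 = ((-89916 - 106512) + (-12174/77 - 24/(4/(-6 - 13)))) + 181195 = (-196428 + (-12174/77 - 24/(4/(-19)))) + 181195 = (-196428 + (-12174/77 - 24/(4*(-1/19)))) + 181195 = (-196428 + (-12174/77 - 24/(-4/19))) + 181195 = (-196428 + (-12174/77 - 24*(-19/4))) + 181195 = (-196428 + (-12174/77 + 114)) + 181195 = (-196428 - 3396/77) + 181195 = -15128352/77 + 181195 = -1176337/77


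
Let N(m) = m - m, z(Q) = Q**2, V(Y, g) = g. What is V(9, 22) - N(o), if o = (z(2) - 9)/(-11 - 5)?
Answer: 22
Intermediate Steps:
o = 5/16 (o = (2**2 - 9)/(-11 - 5) = (4 - 9)/(-16) = -5*(-1/16) = 5/16 ≈ 0.31250)
N(m) = 0
V(9, 22) - N(o) = 22 - 1*0 = 22 + 0 = 22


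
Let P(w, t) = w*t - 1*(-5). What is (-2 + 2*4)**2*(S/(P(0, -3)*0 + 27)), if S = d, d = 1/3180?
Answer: 1/2385 ≈ 0.00041929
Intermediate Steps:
P(w, t) = 5 + t*w (P(w, t) = t*w + 5 = 5 + t*w)
d = 1/3180 ≈ 0.00031447
S = 1/3180 ≈ 0.00031447
(-2 + 2*4)**2*(S/(P(0, -3)*0 + 27)) = (-2 + 2*4)**2*(1/(3180*((5 - 3*0)*0 + 27))) = (-2 + 8)**2*(1/(3180*((5 + 0)*0 + 27))) = 6**2*(1/(3180*(5*0 + 27))) = 36*(1/(3180*(0 + 27))) = 36*((1/3180)/27) = 36*((1/3180)*(1/27)) = 36*(1/85860) = 1/2385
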